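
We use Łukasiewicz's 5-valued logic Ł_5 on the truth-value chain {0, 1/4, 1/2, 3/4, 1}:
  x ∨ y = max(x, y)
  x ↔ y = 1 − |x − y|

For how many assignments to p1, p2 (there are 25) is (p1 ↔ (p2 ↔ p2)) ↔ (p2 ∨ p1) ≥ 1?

15

value 1: 15 assignments (counts)
value 3/4: 4 assignments
value 1/2: 3 assignments
value 1/4: 2 assignments
value 0: 1 assignment
So 15 of the 25 assignments meet the threshold.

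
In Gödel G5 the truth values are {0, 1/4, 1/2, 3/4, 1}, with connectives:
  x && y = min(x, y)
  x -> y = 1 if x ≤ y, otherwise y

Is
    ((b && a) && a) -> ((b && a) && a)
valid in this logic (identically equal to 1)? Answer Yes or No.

At a = 1/4, b = 1, for instance:
b && a = 1 && 1/4 = 1/4
(b && a) && a = 1/4 && 1/4 = 1/4
((b && a) && a) -> ((b && a) && a) = 1/4 -> 1/4 = 1
and checking the remaining 24 assignments likewise gives ≥ 1 in every case.

Yes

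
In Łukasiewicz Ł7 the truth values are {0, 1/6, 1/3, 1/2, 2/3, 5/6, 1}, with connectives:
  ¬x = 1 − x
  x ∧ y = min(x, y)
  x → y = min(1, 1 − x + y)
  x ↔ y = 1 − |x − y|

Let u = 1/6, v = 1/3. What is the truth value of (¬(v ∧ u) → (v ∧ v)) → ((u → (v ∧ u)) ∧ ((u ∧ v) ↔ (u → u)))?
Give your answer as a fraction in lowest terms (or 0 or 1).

2/3

v ∧ u = 1/3 ∧ 1/6 = 1/6
¬(v ∧ u) = ¬1/6 = 5/6
v ∧ v = 1/3 ∧ 1/3 = 1/3
¬(v ∧ u) → (v ∧ v) = 5/6 → 1/3 = 1/2
v ∧ u = 1/3 ∧ 1/6 = 1/6
u → (v ∧ u) = 1/6 → 1/6 = 1
u ∧ v = 1/6 ∧ 1/3 = 1/6
u → u = 1/6 → 1/6 = 1
(u ∧ v) ↔ (u → u) = 1/6 ↔ 1 = 1/6
(u → (v ∧ u)) ∧ ((u ∧ v) ↔ (u → u)) = 1 ∧ 1/6 = 1/6
(¬(v ∧ u) → (v ∧ v)) → ((u → (v ∧ u)) ∧ ((u ∧ v) ↔ (u → u))) = 1/2 → 1/6 = 2/3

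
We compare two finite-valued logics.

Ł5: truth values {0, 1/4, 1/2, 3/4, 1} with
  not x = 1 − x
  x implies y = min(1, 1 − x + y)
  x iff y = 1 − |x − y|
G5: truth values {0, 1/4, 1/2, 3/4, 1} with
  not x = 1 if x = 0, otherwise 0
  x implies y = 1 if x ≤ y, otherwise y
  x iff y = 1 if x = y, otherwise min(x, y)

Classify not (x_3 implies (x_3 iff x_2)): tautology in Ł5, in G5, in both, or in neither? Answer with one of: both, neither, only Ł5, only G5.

neither

In Ł5: at x_2 = 0, x_3 = 0 the value is 0 — not a tautology.
In G5: at x_2 = 0, x_3 = 0 the value is 0 — not a tautology.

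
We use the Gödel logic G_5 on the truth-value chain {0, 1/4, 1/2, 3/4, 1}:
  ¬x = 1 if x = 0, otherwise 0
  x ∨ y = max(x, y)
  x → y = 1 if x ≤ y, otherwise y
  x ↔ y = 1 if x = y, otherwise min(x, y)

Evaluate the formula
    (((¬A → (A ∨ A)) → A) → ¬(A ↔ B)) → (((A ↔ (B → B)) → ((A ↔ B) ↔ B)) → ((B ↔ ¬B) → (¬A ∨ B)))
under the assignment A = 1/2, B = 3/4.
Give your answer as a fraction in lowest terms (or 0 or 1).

1

¬A = ¬1/2 = 0
A ∨ A = 1/2 ∨ 1/2 = 1/2
¬A → (A ∨ A) = 0 → 1/2 = 1
(¬A → (A ∨ A)) → A = 1 → 1/2 = 1/2
A ↔ B = 1/2 ↔ 3/4 = 1/2
¬(A ↔ B) = ¬1/2 = 0
((¬A → (A ∨ A)) → A) → ¬(A ↔ B) = 1/2 → 0 = 0
B → B = 3/4 → 3/4 = 1
A ↔ (B → B) = 1/2 ↔ 1 = 1/2
A ↔ B = 1/2 ↔ 3/4 = 1/2
(A ↔ B) ↔ B = 1/2 ↔ 3/4 = 1/2
(A ↔ (B → B)) → ((A ↔ B) ↔ B) = 1/2 → 1/2 = 1
¬B = ¬3/4 = 0
B ↔ ¬B = 3/4 ↔ 0 = 0
¬A = ¬1/2 = 0
¬A ∨ B = 0 ∨ 3/4 = 3/4
(B ↔ ¬B) → (¬A ∨ B) = 0 → 3/4 = 1
((A ↔ (B → B)) → ((A ↔ B) ↔ B)) → ((B ↔ ¬B) → (¬A ∨ B)) = 1 → 1 = 1
(((¬A → (A ∨ A)) → A) → ¬(A ↔ B)) → (((A ↔ (B → B)) → ((A ↔ B) ↔ B)) → ((B ↔ ¬B) → (¬A ∨ B))) = 0 → 1 = 1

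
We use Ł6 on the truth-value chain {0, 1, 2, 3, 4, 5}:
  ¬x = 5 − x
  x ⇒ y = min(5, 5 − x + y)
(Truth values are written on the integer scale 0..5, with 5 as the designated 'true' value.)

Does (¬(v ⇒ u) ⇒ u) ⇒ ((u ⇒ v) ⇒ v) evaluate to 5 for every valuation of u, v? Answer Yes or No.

Counterexample: take u = 0, v = 0.
v ⇒ u = 0 ⇒ 0 = 5
¬(v ⇒ u) = ¬5 = 0
¬(v ⇒ u) ⇒ u = 0 ⇒ 0 = 5
u ⇒ v = 0 ⇒ 0 = 5
(u ⇒ v) ⇒ v = 5 ⇒ 0 = 0
(¬(v ⇒ u) ⇒ u) ⇒ ((u ⇒ v) ⇒ v) = 5 ⇒ 0 = 0
This gives 0 ≠ 5.

No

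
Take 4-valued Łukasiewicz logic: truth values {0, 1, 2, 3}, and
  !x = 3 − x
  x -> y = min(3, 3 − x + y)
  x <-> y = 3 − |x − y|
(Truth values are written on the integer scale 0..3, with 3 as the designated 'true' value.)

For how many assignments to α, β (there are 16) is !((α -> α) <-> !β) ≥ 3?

4

α = 0, β = 0 ↦ 0  <
α = 0, β = 1 ↦ 1  <
α = 0, β = 2 ↦ 2  <
α = 0, β = 3 ↦ 3  ≥
α = 1, β = 0 ↦ 0  <
α = 1, β = 1 ↦ 1  <
α = 1, β = 2 ↦ 2  <
α = 1, β = 3 ↦ 3  ≥
α = 2, β = 0 ↦ 0  <
α = 2, β = 1 ↦ 1  <
α = 2, β = 2 ↦ 2  <
α = 2, β = 3 ↦ 3  ≥
α = 3, β = 0 ↦ 0  <
α = 3, β = 1 ↦ 1  <
α = 3, β = 2 ↦ 2  <
α = 3, β = 3 ↦ 3  ≥
So 4 of the 16 assignments meet the threshold.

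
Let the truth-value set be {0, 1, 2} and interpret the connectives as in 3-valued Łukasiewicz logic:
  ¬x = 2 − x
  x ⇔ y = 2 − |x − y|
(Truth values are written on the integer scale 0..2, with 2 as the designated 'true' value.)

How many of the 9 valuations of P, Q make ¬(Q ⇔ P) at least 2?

2

P = 0, Q = 0 ↦ 0  <
P = 0, Q = 1 ↦ 1  <
P = 0, Q = 2 ↦ 2  ≥
P = 1, Q = 0 ↦ 1  <
P = 1, Q = 1 ↦ 0  <
P = 1, Q = 2 ↦ 1  <
P = 2, Q = 0 ↦ 2  ≥
P = 2, Q = 1 ↦ 1  <
P = 2, Q = 2 ↦ 0  <
So 2 of the 9 assignments meet the threshold.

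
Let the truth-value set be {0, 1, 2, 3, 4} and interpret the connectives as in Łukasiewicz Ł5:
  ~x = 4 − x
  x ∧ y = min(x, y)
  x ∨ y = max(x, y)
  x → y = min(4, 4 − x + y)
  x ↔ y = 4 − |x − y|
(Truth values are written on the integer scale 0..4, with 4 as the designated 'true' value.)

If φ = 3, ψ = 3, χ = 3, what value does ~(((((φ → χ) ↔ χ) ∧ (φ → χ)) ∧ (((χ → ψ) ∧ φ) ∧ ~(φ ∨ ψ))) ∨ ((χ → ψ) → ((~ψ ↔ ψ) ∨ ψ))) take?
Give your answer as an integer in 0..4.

1

φ → χ = 3 → 3 = 4
(φ → χ) ↔ χ = 4 ↔ 3 = 3
φ → χ = 3 → 3 = 4
((φ → χ) ↔ χ) ∧ (φ → χ) = 3 ∧ 4 = 3
χ → ψ = 3 → 3 = 4
(χ → ψ) ∧ φ = 4 ∧ 3 = 3
φ ∨ ψ = 3 ∨ 3 = 3
~(φ ∨ ψ) = ~3 = 1
((χ → ψ) ∧ φ) ∧ ~(φ ∨ ψ) = 3 ∧ 1 = 1
(((φ → χ) ↔ χ) ∧ (φ → χ)) ∧ (((χ → ψ) ∧ φ) ∧ ~(φ ∨ ψ)) = 3 ∧ 1 = 1
χ → ψ = 3 → 3 = 4
~ψ = ~3 = 1
~ψ ↔ ψ = 1 ↔ 3 = 2
(~ψ ↔ ψ) ∨ ψ = 2 ∨ 3 = 3
(χ → ψ) → ((~ψ ↔ ψ) ∨ ψ) = 4 → 3 = 3
((((φ → χ) ↔ χ) ∧ (φ → χ)) ∧ (((χ → ψ) ∧ φ) ∧ ~(φ ∨ ψ))) ∨ ((χ → ψ) → ((~ψ ↔ ψ) ∨ ψ)) = 1 ∨ 3 = 3
~(((((φ → χ) ↔ χ) ∧ (φ → χ)) ∧ (((χ → ψ) ∧ φ) ∧ ~(φ ∨ ψ))) ∨ ((χ → ψ) → ((~ψ ↔ ψ) ∨ ψ))) = ~3 = 1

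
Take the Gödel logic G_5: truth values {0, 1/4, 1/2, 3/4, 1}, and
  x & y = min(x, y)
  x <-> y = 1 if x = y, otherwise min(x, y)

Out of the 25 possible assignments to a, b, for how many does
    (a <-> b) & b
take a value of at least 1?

value 1: 1 assignment (counts)
value 3/4: 3 assignments
value 1/2: 5 assignments
value 1/4: 7 assignments
value 0: 9 assignments
So 1 of the 25 assignments meets the threshold.

1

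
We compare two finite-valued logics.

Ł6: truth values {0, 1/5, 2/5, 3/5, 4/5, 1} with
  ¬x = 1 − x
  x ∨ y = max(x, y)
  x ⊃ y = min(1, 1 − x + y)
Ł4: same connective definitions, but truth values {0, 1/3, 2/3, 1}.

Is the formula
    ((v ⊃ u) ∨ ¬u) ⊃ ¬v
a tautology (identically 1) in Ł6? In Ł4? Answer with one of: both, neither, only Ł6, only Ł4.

In Ł6: at u = 0, v = 1/5 the value is 4/5 — not a tautology.
In Ł4: at u = 0, v = 1/3 the value is 2/3 — not a tautology.

neither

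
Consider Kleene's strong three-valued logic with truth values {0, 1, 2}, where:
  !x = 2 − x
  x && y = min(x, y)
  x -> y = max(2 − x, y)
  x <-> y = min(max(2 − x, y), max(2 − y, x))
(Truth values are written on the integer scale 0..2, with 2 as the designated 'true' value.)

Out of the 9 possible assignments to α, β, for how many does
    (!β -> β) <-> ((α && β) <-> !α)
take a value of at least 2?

1

α = 0, β = 0 ↦ 2  ≥
α = 0, β = 1 ↦ 1  <
α = 0, β = 2 ↦ 0  <
α = 1, β = 0 ↦ 1  <
α = 1, β = 1 ↦ 1  <
α = 1, β = 2 ↦ 1  <
α = 2, β = 0 ↦ 0  <
α = 2, β = 1 ↦ 1  <
α = 2, β = 2 ↦ 0  <
So 1 of the 9 assignments meets the threshold.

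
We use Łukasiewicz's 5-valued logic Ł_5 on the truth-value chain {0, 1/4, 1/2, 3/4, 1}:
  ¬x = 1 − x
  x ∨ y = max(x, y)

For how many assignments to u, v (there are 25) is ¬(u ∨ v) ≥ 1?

value 1: 1 assignment (counts)
value 3/4: 3 assignments
value 1/2: 5 assignments
value 1/4: 7 assignments
value 0: 9 assignments
So 1 of the 25 assignments meets the threshold.

1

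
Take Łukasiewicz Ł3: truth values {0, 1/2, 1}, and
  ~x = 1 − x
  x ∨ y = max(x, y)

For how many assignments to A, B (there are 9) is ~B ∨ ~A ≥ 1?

A = 0, B = 0 ↦ 1  ≥
A = 0, B = 1/2 ↦ 1  ≥
A = 0, B = 1 ↦ 1  ≥
A = 1/2, B = 0 ↦ 1  ≥
A = 1/2, B = 1/2 ↦ 1/2  <
A = 1/2, B = 1 ↦ 1/2  <
A = 1, B = 0 ↦ 1  ≥
A = 1, B = 1/2 ↦ 1/2  <
A = 1, B = 1 ↦ 0  <
So 5 of the 9 assignments meet the threshold.

5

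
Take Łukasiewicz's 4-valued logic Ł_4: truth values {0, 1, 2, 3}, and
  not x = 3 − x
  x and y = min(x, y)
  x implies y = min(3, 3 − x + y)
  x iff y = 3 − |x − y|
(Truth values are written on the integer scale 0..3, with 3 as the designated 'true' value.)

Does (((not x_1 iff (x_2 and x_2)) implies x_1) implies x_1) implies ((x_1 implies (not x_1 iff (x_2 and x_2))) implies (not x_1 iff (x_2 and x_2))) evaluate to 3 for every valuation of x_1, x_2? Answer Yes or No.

Yes

x_1 = 0, x_2 = 0 ↦ 3
x_1 = 0, x_2 = 1 ↦ 3
x_1 = 0, x_2 = 2 ↦ 3
x_1 = 0, x_2 = 3 ↦ 3
x_1 = 1, x_2 = 0 ↦ 3
x_1 = 1, x_2 = 1 ↦ 3
x_1 = 1, x_2 = 2 ↦ 3
x_1 = 1, x_2 = 3 ↦ 3
x_1 = 2, x_2 = 0 ↦ 3
x_1 = 2, x_2 = 1 ↦ 3
x_1 = 2, x_2 = 2 ↦ 3
x_1 = 2, x_2 = 3 ↦ 3
x_1 = 3, x_2 = 0 ↦ 3
x_1 = 3, x_2 = 1 ↦ 3
x_1 = 3, x_2 = 2 ↦ 3
x_1 = 3, x_2 = 3 ↦ 3
Every assignment gives a value ≥ 3.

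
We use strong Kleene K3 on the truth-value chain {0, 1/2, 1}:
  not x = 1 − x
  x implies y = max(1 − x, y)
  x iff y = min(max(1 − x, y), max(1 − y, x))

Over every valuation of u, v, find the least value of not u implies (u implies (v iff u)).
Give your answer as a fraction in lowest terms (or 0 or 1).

Take u = 1/2, v = 0:
not u = not 1/2 = 1/2
v iff u = 0 iff 1/2 = 1/2
u implies (v iff u) = 1/2 implies 1/2 = 1/2
not u implies (u implies (v iff u)) = 1/2 implies 1/2 = 1/2
No assignment yields a value below 1/2, so this is the minimum.

1/2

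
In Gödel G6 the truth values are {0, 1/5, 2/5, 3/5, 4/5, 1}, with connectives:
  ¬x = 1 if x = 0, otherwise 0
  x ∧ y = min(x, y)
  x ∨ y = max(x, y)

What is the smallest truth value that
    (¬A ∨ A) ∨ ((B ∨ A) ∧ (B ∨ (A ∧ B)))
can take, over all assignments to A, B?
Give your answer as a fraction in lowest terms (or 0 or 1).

Take A = 1/5, B = 0:
¬A = ¬1/5 = 0
¬A ∨ A = 0 ∨ 1/5 = 1/5
B ∨ A = 0 ∨ 1/5 = 1/5
A ∧ B = 1/5 ∧ 0 = 0
B ∨ (A ∧ B) = 0 ∨ 0 = 0
(B ∨ A) ∧ (B ∨ (A ∧ B)) = 1/5 ∧ 0 = 0
(¬A ∨ A) ∨ ((B ∨ A) ∧ (B ∨ (A ∧ B))) = 1/5 ∨ 0 = 1/5
No assignment yields a value below 1/5, so this is the minimum.

1/5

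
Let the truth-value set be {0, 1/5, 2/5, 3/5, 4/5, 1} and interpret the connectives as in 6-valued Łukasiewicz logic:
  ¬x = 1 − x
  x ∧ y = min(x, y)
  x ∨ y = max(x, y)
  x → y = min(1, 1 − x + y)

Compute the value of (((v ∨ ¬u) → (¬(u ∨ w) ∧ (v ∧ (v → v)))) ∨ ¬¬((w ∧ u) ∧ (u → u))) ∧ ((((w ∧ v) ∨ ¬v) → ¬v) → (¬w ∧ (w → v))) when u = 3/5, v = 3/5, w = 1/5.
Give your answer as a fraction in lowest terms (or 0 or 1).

4/5

¬u = ¬3/5 = 2/5
v ∨ ¬u = 3/5 ∨ 2/5 = 3/5
u ∨ w = 3/5 ∨ 1/5 = 3/5
¬(u ∨ w) = ¬3/5 = 2/5
v → v = 3/5 → 3/5 = 1
v ∧ (v → v) = 3/5 ∧ 1 = 3/5
¬(u ∨ w) ∧ (v ∧ (v → v)) = 2/5 ∧ 3/5 = 2/5
(v ∨ ¬u) → (¬(u ∨ w) ∧ (v ∧ (v → v))) = 3/5 → 2/5 = 4/5
w ∧ u = 1/5 ∧ 3/5 = 1/5
u → u = 3/5 → 3/5 = 1
(w ∧ u) ∧ (u → u) = 1/5 ∧ 1 = 1/5
¬((w ∧ u) ∧ (u → u)) = ¬1/5 = 4/5
¬¬((w ∧ u) ∧ (u → u)) = ¬4/5 = 1/5
((v ∨ ¬u) → (¬(u ∨ w) ∧ (v ∧ (v → v)))) ∨ ¬¬((w ∧ u) ∧ (u → u)) = 4/5 ∨ 1/5 = 4/5
w ∧ v = 1/5 ∧ 3/5 = 1/5
¬v = ¬3/5 = 2/5
(w ∧ v) ∨ ¬v = 1/5 ∨ 2/5 = 2/5
¬v = ¬3/5 = 2/5
((w ∧ v) ∨ ¬v) → ¬v = 2/5 → 2/5 = 1
¬w = ¬1/5 = 4/5
w → v = 1/5 → 3/5 = 1
¬w ∧ (w → v) = 4/5 ∧ 1 = 4/5
(((w ∧ v) ∨ ¬v) → ¬v) → (¬w ∧ (w → v)) = 1 → 4/5 = 4/5
(((v ∨ ¬u) → (¬(u ∨ w) ∧ (v ∧ (v → v)))) ∨ ¬¬((w ∧ u) ∧ (u → u))) ∧ ((((w ∧ v) ∨ ¬v) → ¬v) → (¬w ∧ (w → v))) = 4/5 ∧ 4/5 = 4/5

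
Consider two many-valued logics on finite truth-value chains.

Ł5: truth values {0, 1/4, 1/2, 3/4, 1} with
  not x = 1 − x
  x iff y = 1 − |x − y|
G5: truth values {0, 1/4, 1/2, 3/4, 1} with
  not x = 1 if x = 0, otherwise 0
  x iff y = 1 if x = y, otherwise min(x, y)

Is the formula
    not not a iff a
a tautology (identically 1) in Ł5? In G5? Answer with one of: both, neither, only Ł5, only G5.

only Ł5

In Ł5: every assignment gives 1 — tautology.
In G5: at a = 1/4 the value is 1/4 — not a tautology.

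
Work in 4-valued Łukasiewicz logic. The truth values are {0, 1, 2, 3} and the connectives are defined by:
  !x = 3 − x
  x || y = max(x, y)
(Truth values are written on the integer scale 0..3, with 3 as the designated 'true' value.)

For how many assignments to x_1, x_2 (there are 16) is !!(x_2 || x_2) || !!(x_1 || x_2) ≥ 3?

x_1 = 0, x_2 = 0 ↦ 0  <
x_1 = 0, x_2 = 1 ↦ 1  <
x_1 = 0, x_2 = 2 ↦ 2  <
x_1 = 0, x_2 = 3 ↦ 3  ≥
x_1 = 1, x_2 = 0 ↦ 1  <
x_1 = 1, x_2 = 1 ↦ 1  <
x_1 = 1, x_2 = 2 ↦ 2  <
x_1 = 1, x_2 = 3 ↦ 3  ≥
x_1 = 2, x_2 = 0 ↦ 2  <
x_1 = 2, x_2 = 1 ↦ 2  <
x_1 = 2, x_2 = 2 ↦ 2  <
x_1 = 2, x_2 = 3 ↦ 3  ≥
x_1 = 3, x_2 = 0 ↦ 3  ≥
x_1 = 3, x_2 = 1 ↦ 3  ≥
x_1 = 3, x_2 = 2 ↦ 3  ≥
x_1 = 3, x_2 = 3 ↦ 3  ≥
So 7 of the 16 assignments meet the threshold.

7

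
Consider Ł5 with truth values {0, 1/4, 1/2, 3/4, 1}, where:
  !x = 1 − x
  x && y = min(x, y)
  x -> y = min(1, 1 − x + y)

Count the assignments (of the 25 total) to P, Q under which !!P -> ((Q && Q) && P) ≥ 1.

15

value 1: 15 assignments (counts)
value 3/4: 4 assignments
value 1/2: 3 assignments
value 1/4: 2 assignments
value 0: 1 assignment
So 15 of the 25 assignments meet the threshold.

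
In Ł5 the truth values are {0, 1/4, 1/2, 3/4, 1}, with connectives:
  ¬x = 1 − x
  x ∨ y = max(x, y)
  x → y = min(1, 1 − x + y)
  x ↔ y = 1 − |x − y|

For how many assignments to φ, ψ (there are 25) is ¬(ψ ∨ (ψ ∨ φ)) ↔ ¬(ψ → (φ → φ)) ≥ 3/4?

16

value 1: 9 assignments (counts)
value 3/4: 7 assignments (counts)
value 1/2: 5 assignments
value 1/4: 3 assignments
value 0: 1 assignment
So 16 of the 25 assignments meet the threshold.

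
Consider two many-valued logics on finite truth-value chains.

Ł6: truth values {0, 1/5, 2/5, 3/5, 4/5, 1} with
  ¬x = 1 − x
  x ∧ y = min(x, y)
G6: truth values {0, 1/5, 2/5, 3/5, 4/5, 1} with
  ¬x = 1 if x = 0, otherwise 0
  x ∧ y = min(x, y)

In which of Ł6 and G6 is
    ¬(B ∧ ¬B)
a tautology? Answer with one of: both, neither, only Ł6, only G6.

only G6

In Ł6: at B = 1/5 the value is 4/5 — not a tautology.
In G6: every assignment gives 1 — tautology.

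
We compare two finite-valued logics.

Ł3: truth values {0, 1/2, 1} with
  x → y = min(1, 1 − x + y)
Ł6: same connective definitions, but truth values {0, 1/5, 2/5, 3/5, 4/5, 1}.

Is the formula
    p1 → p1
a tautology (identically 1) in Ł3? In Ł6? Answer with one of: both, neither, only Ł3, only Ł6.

In Ł3: every assignment gives 1 — tautology.
In Ł6: every assignment gives 1 — tautology.

both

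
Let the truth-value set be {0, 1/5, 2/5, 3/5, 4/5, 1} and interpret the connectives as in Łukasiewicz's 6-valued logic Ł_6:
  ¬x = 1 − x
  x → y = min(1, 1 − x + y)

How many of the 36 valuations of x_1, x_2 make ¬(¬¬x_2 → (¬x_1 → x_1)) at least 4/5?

2

value 1: 1 assignment (counts)
value 4/5: 1 assignment (counts)
value 3/5: 2 assignments
value 2/5: 2 assignments
value 1/5: 3 assignments
value 0: 27 assignments
So 2 of the 36 assignments meet the threshold.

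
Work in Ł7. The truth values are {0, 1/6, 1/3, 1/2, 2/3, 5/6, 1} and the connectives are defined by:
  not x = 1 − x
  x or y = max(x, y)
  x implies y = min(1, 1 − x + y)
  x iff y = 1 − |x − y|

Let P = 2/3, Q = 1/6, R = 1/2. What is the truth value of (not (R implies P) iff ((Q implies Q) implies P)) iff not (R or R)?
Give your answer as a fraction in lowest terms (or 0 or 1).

R implies P = 1/2 implies 2/3 = 1
not (R implies P) = not 1 = 0
Q implies Q = 1/6 implies 1/6 = 1
(Q implies Q) implies P = 1 implies 2/3 = 2/3
not (R implies P) iff ((Q implies Q) implies P) = 0 iff 2/3 = 1/3
R or R = 1/2 or 1/2 = 1/2
not (R or R) = not 1/2 = 1/2
(not (R implies P) iff ((Q implies Q) implies P)) iff not (R or R) = 1/3 iff 1/2 = 5/6

5/6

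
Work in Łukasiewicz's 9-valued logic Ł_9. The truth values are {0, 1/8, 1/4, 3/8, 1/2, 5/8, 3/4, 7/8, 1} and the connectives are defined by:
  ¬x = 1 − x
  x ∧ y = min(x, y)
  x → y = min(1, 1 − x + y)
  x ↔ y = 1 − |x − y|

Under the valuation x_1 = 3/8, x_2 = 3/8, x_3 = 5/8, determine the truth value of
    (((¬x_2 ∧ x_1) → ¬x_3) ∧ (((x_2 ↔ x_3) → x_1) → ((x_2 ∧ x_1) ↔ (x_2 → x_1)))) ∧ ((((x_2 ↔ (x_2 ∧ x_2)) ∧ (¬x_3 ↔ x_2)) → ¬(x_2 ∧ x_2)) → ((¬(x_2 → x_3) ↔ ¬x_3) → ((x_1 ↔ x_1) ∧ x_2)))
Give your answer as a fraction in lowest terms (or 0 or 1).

¬x_2 = ¬3/8 = 5/8
¬x_2 ∧ x_1 = 5/8 ∧ 3/8 = 3/8
¬x_3 = ¬5/8 = 3/8
(¬x_2 ∧ x_1) → ¬x_3 = 3/8 → 3/8 = 1
x_2 ↔ x_3 = 3/8 ↔ 5/8 = 3/4
(x_2 ↔ x_3) → x_1 = 3/4 → 3/8 = 5/8
x_2 ∧ x_1 = 3/8 ∧ 3/8 = 3/8
x_2 → x_1 = 3/8 → 3/8 = 1
(x_2 ∧ x_1) ↔ (x_2 → x_1) = 3/8 ↔ 1 = 3/8
((x_2 ↔ x_3) → x_1) → ((x_2 ∧ x_1) ↔ (x_2 → x_1)) = 5/8 → 3/8 = 3/4
((¬x_2 ∧ x_1) → ¬x_3) ∧ (((x_2 ↔ x_3) → x_1) → ((x_2 ∧ x_1) ↔ (x_2 → x_1))) = 1 ∧ 3/4 = 3/4
x_2 ∧ x_2 = 3/8 ∧ 3/8 = 3/8
x_2 ↔ (x_2 ∧ x_2) = 3/8 ↔ 3/8 = 1
¬x_3 = ¬5/8 = 3/8
¬x_3 ↔ x_2 = 3/8 ↔ 3/8 = 1
(x_2 ↔ (x_2 ∧ x_2)) ∧ (¬x_3 ↔ x_2) = 1 ∧ 1 = 1
x_2 ∧ x_2 = 3/8 ∧ 3/8 = 3/8
¬(x_2 ∧ x_2) = ¬3/8 = 5/8
((x_2 ↔ (x_2 ∧ x_2)) ∧ (¬x_3 ↔ x_2)) → ¬(x_2 ∧ x_2) = 1 → 5/8 = 5/8
x_2 → x_3 = 3/8 → 5/8 = 1
¬(x_2 → x_3) = ¬1 = 0
¬x_3 = ¬5/8 = 3/8
¬(x_2 → x_3) ↔ ¬x_3 = 0 ↔ 3/8 = 5/8
x_1 ↔ x_1 = 3/8 ↔ 3/8 = 1
(x_1 ↔ x_1) ∧ x_2 = 1 ∧ 3/8 = 3/8
(¬(x_2 → x_3) ↔ ¬x_3) → ((x_1 ↔ x_1) ∧ x_2) = 5/8 → 3/8 = 3/4
(((x_2 ↔ (x_2 ∧ x_2)) ∧ (¬x_3 ↔ x_2)) → ¬(x_2 ∧ x_2)) → ((¬(x_2 → x_3) ↔ ¬x_3) → ((x_1 ↔ x_1) ∧ x_2)) = 5/8 → 3/4 = 1
(((¬x_2 ∧ x_1) → ¬x_3) ∧ (((x_2 ↔ x_3) → x_1) → ((x_2 ∧ x_1) ↔ (x_2 → x_1)))) ∧ ((((x_2 ↔ (x_2 ∧ x_2)) ∧ (¬x_3 ↔ x_2)) → ¬(x_2 ∧ x_2)) → ((¬(x_2 → x_3) ↔ ¬x_3) → ((x_1 ↔ x_1) ∧ x_2))) = 3/4 ∧ 1 = 3/4

3/4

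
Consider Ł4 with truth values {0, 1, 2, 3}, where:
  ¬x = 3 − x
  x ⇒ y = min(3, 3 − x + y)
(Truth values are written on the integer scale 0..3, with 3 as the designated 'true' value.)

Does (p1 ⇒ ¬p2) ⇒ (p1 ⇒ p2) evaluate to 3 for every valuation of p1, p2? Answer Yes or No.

No

Counterexample: take p1 = 1, p2 = 0.
¬p2 = ¬0 = 3
p1 ⇒ ¬p2 = 1 ⇒ 3 = 3
p1 ⇒ p2 = 1 ⇒ 0 = 2
(p1 ⇒ ¬p2) ⇒ (p1 ⇒ p2) = 3 ⇒ 2 = 2
This gives 2 ≠ 3.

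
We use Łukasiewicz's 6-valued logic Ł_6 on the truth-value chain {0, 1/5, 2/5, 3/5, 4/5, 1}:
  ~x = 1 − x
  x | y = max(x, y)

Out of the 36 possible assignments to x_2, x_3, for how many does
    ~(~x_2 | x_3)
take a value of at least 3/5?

9

value 1: 1 assignment (counts)
value 4/5: 3 assignments (counts)
value 3/5: 5 assignments (counts)
value 2/5: 7 assignments
value 1/5: 9 assignments
value 0: 11 assignments
So 9 of the 36 assignments meet the threshold.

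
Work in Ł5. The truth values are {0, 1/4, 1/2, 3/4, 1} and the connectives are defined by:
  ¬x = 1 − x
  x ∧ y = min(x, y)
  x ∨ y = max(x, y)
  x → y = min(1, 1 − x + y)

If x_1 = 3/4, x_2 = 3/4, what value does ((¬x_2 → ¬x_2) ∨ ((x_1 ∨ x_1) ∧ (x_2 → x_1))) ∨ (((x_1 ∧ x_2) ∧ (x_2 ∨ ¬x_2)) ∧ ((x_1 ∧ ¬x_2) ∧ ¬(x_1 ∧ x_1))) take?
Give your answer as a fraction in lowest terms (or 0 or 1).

¬x_2 = ¬3/4 = 1/4
¬x_2 = ¬3/4 = 1/4
¬x_2 → ¬x_2 = 1/4 → 1/4 = 1
x_1 ∨ x_1 = 3/4 ∨ 3/4 = 3/4
x_2 → x_1 = 3/4 → 3/4 = 1
(x_1 ∨ x_1) ∧ (x_2 → x_1) = 3/4 ∧ 1 = 3/4
(¬x_2 → ¬x_2) ∨ ((x_1 ∨ x_1) ∧ (x_2 → x_1)) = 1 ∨ 3/4 = 1
x_1 ∧ x_2 = 3/4 ∧ 3/4 = 3/4
¬x_2 = ¬3/4 = 1/4
x_2 ∨ ¬x_2 = 3/4 ∨ 1/4 = 3/4
(x_1 ∧ x_2) ∧ (x_2 ∨ ¬x_2) = 3/4 ∧ 3/4 = 3/4
¬x_2 = ¬3/4 = 1/4
x_1 ∧ ¬x_2 = 3/4 ∧ 1/4 = 1/4
x_1 ∧ x_1 = 3/4 ∧ 3/4 = 3/4
¬(x_1 ∧ x_1) = ¬3/4 = 1/4
(x_1 ∧ ¬x_2) ∧ ¬(x_1 ∧ x_1) = 1/4 ∧ 1/4 = 1/4
((x_1 ∧ x_2) ∧ (x_2 ∨ ¬x_2)) ∧ ((x_1 ∧ ¬x_2) ∧ ¬(x_1 ∧ x_1)) = 3/4 ∧ 1/4 = 1/4
((¬x_2 → ¬x_2) ∨ ((x_1 ∨ x_1) ∧ (x_2 → x_1))) ∨ (((x_1 ∧ x_2) ∧ (x_2 ∨ ¬x_2)) ∧ ((x_1 ∧ ¬x_2) ∧ ¬(x_1 ∧ x_1))) = 1 ∨ 1/4 = 1

1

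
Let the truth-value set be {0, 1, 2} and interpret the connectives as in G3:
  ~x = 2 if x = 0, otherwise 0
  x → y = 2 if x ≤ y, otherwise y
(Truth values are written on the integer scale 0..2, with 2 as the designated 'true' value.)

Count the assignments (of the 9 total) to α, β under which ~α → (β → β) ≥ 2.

9

α = 0, β = 0 ↦ 2  ≥
α = 0, β = 1 ↦ 2  ≥
α = 0, β = 2 ↦ 2  ≥
α = 1, β = 0 ↦ 2  ≥
α = 1, β = 1 ↦ 2  ≥
α = 1, β = 2 ↦ 2  ≥
α = 2, β = 0 ↦ 2  ≥
α = 2, β = 1 ↦ 2  ≥
α = 2, β = 2 ↦ 2  ≥
So 9 of the 9 assignments meet the threshold.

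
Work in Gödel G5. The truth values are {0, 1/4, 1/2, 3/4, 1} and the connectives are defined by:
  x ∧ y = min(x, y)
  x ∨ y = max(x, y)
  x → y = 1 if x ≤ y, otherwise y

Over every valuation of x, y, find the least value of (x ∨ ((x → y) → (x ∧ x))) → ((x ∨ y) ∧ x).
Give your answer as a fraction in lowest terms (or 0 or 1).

1/4

Take x = 1/4, y = 0:
x → y = 1/4 → 0 = 0
x ∧ x = 1/4 ∧ 1/4 = 1/4
(x → y) → (x ∧ x) = 0 → 1/4 = 1
x ∨ ((x → y) → (x ∧ x)) = 1/4 ∨ 1 = 1
x ∨ y = 1/4 ∨ 0 = 1/4
(x ∨ y) ∧ x = 1/4 ∧ 1/4 = 1/4
(x ∨ ((x → y) → (x ∧ x))) → ((x ∨ y) ∧ x) = 1 → 1/4 = 1/4
No assignment yields a value below 1/4, so this is the minimum.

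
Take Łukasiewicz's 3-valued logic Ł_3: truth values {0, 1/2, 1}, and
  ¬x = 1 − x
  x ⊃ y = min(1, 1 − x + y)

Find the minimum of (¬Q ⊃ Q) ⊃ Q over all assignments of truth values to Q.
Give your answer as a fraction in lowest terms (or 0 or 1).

1/2

Take Q = 1/2:
¬Q = ¬1/2 = 1/2
¬Q ⊃ Q = 1/2 ⊃ 1/2 = 1
(¬Q ⊃ Q) ⊃ Q = 1 ⊃ 1/2 = 1/2
No assignment yields a value below 1/2, so this is the minimum.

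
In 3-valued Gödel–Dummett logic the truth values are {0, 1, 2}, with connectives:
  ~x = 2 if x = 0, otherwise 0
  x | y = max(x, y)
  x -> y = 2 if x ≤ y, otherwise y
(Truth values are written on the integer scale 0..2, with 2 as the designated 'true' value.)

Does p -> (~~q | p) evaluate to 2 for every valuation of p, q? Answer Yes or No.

p = 0, q = 0 ↦ 2
p = 0, q = 1 ↦ 2
p = 0, q = 2 ↦ 2
p = 1, q = 0 ↦ 2
p = 1, q = 1 ↦ 2
p = 1, q = 2 ↦ 2
p = 2, q = 0 ↦ 2
p = 2, q = 1 ↦ 2
p = 2, q = 2 ↦ 2
Every assignment gives a value ≥ 2.

Yes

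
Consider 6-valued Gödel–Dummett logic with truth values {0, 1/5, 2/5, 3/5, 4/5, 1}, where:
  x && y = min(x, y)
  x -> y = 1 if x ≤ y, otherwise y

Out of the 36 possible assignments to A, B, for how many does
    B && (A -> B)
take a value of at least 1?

6

value 1: 6 assignments (counts)
value 4/5: 6 assignments
value 3/5: 6 assignments
value 2/5: 6 assignments
value 1/5: 6 assignments
value 0: 6 assignments
So 6 of the 36 assignments meet the threshold.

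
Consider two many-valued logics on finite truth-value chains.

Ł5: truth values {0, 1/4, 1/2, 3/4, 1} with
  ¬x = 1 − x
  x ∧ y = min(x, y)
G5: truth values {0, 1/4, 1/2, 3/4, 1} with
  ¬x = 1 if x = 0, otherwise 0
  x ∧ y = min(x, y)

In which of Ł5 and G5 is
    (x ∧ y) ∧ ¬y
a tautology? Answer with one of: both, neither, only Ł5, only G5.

In Ł5: at x = 0, y = 0 the value is 0 — not a tautology.
In G5: at x = 0, y = 0 the value is 0 — not a tautology.

neither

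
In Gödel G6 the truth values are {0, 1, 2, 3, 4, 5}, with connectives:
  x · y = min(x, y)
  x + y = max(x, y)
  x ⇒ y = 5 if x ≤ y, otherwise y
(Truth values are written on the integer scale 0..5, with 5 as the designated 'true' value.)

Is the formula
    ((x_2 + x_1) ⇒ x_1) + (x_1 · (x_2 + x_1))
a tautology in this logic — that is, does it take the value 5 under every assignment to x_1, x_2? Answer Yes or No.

No

Counterexample: take x_1 = 0, x_2 = 1.
x_2 + x_1 = 1 + 0 = 1
(x_2 + x_1) ⇒ x_1 = 1 ⇒ 0 = 0
x_2 + x_1 = 1 + 0 = 1
x_1 · (x_2 + x_1) = 0 · 1 = 0
((x_2 + x_1) ⇒ x_1) + (x_1 · (x_2 + x_1)) = 0 + 0 = 0
This gives 0 ≠ 5.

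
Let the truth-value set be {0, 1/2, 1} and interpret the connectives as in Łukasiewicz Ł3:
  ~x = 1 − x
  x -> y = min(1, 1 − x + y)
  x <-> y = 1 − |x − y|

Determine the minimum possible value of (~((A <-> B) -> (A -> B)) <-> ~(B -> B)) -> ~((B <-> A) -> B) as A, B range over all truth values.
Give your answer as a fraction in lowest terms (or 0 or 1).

Take A = 0, B = 1/2:
A <-> B = 0 <-> 1/2 = 1/2
A -> B = 0 -> 1/2 = 1
(A <-> B) -> (A -> B) = 1/2 -> 1 = 1
~((A <-> B) -> (A -> B)) = ~1 = 0
B -> B = 1/2 -> 1/2 = 1
~(B -> B) = ~1 = 0
~((A <-> B) -> (A -> B)) <-> ~(B -> B) = 0 <-> 0 = 1
B <-> A = 1/2 <-> 0 = 1/2
(B <-> A) -> B = 1/2 -> 1/2 = 1
~((B <-> A) -> B) = ~1 = 0
(~((A <-> B) -> (A -> B)) <-> ~(B -> B)) -> ~((B <-> A) -> B) = 1 -> 0 = 0
No assignment yields a value below 0, so this is the minimum.

0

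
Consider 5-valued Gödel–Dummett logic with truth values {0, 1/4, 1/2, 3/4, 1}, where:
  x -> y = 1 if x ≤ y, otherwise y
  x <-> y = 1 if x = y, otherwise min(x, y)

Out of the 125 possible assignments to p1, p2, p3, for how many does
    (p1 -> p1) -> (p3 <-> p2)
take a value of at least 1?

25

value 1: 25 assignments (counts)
value 3/4: 10 assignments
value 1/2: 20 assignments
value 1/4: 30 assignments
value 0: 40 assignments
So 25 of the 125 assignments meet the threshold.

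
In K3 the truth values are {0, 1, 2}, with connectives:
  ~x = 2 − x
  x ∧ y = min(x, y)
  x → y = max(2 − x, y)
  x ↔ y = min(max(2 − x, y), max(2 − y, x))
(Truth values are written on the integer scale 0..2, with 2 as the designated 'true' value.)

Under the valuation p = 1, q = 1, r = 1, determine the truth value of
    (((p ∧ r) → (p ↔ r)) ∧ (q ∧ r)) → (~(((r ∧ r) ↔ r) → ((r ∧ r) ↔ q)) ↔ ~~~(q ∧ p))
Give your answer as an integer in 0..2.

p ∧ r = 1 ∧ 1 = 1
p ↔ r = 1 ↔ 1 = 1
(p ∧ r) → (p ↔ r) = 1 → 1 = 1
q ∧ r = 1 ∧ 1 = 1
((p ∧ r) → (p ↔ r)) ∧ (q ∧ r) = 1 ∧ 1 = 1
r ∧ r = 1 ∧ 1 = 1
(r ∧ r) ↔ r = 1 ↔ 1 = 1
r ∧ r = 1 ∧ 1 = 1
(r ∧ r) ↔ q = 1 ↔ 1 = 1
((r ∧ r) ↔ r) → ((r ∧ r) ↔ q) = 1 → 1 = 1
~(((r ∧ r) ↔ r) → ((r ∧ r) ↔ q)) = ~1 = 1
q ∧ p = 1 ∧ 1 = 1
~(q ∧ p) = ~1 = 1
~~(q ∧ p) = ~1 = 1
~~~(q ∧ p) = ~1 = 1
~(((r ∧ r) ↔ r) → ((r ∧ r) ↔ q)) ↔ ~~~(q ∧ p) = 1 ↔ 1 = 1
(((p ∧ r) → (p ↔ r)) ∧ (q ∧ r)) → (~(((r ∧ r) ↔ r) → ((r ∧ r) ↔ q)) ↔ ~~~(q ∧ p)) = 1 → 1 = 1

1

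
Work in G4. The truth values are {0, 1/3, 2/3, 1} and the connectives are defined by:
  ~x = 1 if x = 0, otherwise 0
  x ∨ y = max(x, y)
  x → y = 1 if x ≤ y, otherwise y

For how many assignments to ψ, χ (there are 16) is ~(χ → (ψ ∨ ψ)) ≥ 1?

ψ = 0, χ = 0 ↦ 0  <
ψ = 0, χ = 1/3 ↦ 1  ≥
ψ = 0, χ = 2/3 ↦ 1  ≥
ψ = 0, χ = 1 ↦ 1  ≥
ψ = 1/3, χ = 0 ↦ 0  <
ψ = 1/3, χ = 1/3 ↦ 0  <
ψ = 1/3, χ = 2/3 ↦ 0  <
ψ = 1/3, χ = 1 ↦ 0  <
ψ = 2/3, χ = 0 ↦ 0  <
ψ = 2/3, χ = 1/3 ↦ 0  <
ψ = 2/3, χ = 2/3 ↦ 0  <
ψ = 2/3, χ = 1 ↦ 0  <
ψ = 1, χ = 0 ↦ 0  <
ψ = 1, χ = 1/3 ↦ 0  <
ψ = 1, χ = 2/3 ↦ 0  <
ψ = 1, χ = 1 ↦ 0  <
So 3 of the 16 assignments meet the threshold.

3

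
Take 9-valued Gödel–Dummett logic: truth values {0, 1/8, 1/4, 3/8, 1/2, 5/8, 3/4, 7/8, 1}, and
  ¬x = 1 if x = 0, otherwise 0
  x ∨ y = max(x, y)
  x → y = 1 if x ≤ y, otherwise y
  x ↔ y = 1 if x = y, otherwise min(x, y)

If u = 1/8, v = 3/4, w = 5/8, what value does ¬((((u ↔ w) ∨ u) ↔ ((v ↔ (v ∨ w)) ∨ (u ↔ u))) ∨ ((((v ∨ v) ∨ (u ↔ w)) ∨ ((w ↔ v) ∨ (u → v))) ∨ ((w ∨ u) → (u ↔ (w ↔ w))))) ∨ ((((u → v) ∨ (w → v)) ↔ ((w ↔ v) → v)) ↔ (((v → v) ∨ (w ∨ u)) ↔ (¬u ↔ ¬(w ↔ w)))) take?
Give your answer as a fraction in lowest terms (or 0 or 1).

u ↔ w = 1/8 ↔ 5/8 = 1/8
(u ↔ w) ∨ u = 1/8 ∨ 1/8 = 1/8
v ∨ w = 3/4 ∨ 5/8 = 3/4
v ↔ (v ∨ w) = 3/4 ↔ 3/4 = 1
u ↔ u = 1/8 ↔ 1/8 = 1
(v ↔ (v ∨ w)) ∨ (u ↔ u) = 1 ∨ 1 = 1
((u ↔ w) ∨ u) ↔ ((v ↔ (v ∨ w)) ∨ (u ↔ u)) = 1/8 ↔ 1 = 1/8
v ∨ v = 3/4 ∨ 3/4 = 3/4
u ↔ w = 1/8 ↔ 5/8 = 1/8
(v ∨ v) ∨ (u ↔ w) = 3/4 ∨ 1/8 = 3/4
w ↔ v = 5/8 ↔ 3/4 = 5/8
u → v = 1/8 → 3/4 = 1
(w ↔ v) ∨ (u → v) = 5/8 ∨ 1 = 1
((v ∨ v) ∨ (u ↔ w)) ∨ ((w ↔ v) ∨ (u → v)) = 3/4 ∨ 1 = 1
w ∨ u = 5/8 ∨ 1/8 = 5/8
w ↔ w = 5/8 ↔ 5/8 = 1
u ↔ (w ↔ w) = 1/8 ↔ 1 = 1/8
(w ∨ u) → (u ↔ (w ↔ w)) = 5/8 → 1/8 = 1/8
(((v ∨ v) ∨ (u ↔ w)) ∨ ((w ↔ v) ∨ (u → v))) ∨ ((w ∨ u) → (u ↔ (w ↔ w))) = 1 ∨ 1/8 = 1
(((u ↔ w) ∨ u) ↔ ((v ↔ (v ∨ w)) ∨ (u ↔ u))) ∨ ((((v ∨ v) ∨ (u ↔ w)) ∨ ((w ↔ v) ∨ (u → v))) ∨ ((w ∨ u) → (u ↔ (w ↔ w)))) = 1/8 ∨ 1 = 1
¬((((u ↔ w) ∨ u) ↔ ((v ↔ (v ∨ w)) ∨ (u ↔ u))) ∨ ((((v ∨ v) ∨ (u ↔ w)) ∨ ((w ↔ v) ∨ (u → v))) ∨ ((w ∨ u) → (u ↔ (w ↔ w))))) = ¬1 = 0
u → v = 1/8 → 3/4 = 1
w → v = 5/8 → 3/4 = 1
(u → v) ∨ (w → v) = 1 ∨ 1 = 1
w ↔ v = 5/8 ↔ 3/4 = 5/8
(w ↔ v) → v = 5/8 → 3/4 = 1
((u → v) ∨ (w → v)) ↔ ((w ↔ v) → v) = 1 ↔ 1 = 1
v → v = 3/4 → 3/4 = 1
w ∨ u = 5/8 ∨ 1/8 = 5/8
(v → v) ∨ (w ∨ u) = 1 ∨ 5/8 = 1
¬u = ¬1/8 = 0
w ↔ w = 5/8 ↔ 5/8 = 1
¬(w ↔ w) = ¬1 = 0
¬u ↔ ¬(w ↔ w) = 0 ↔ 0 = 1
((v → v) ∨ (w ∨ u)) ↔ (¬u ↔ ¬(w ↔ w)) = 1 ↔ 1 = 1
(((u → v) ∨ (w → v)) ↔ ((w ↔ v) → v)) ↔ (((v → v) ∨ (w ∨ u)) ↔ (¬u ↔ ¬(w ↔ w))) = 1 ↔ 1 = 1
¬((((u ↔ w) ∨ u) ↔ ((v ↔ (v ∨ w)) ∨ (u ↔ u))) ∨ ((((v ∨ v) ∨ (u ↔ w)) ∨ ((w ↔ v) ∨ (u → v))) ∨ ((w ∨ u) → (u ↔ (w ↔ w))))) ∨ ((((u → v) ∨ (w → v)) ↔ ((w ↔ v) → v)) ↔ (((v → v) ∨ (w ∨ u)) ↔ (¬u ↔ ¬(w ↔ w)))) = 0 ∨ 1 = 1

1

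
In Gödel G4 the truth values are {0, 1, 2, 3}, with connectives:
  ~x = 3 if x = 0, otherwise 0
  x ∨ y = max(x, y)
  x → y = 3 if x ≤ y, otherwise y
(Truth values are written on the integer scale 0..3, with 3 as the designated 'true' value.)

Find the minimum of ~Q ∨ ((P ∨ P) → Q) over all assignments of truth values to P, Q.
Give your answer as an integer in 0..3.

1

Take P = 2, Q = 1:
~Q = ~1 = 0
P ∨ P = 2 ∨ 2 = 2
(P ∨ P) → Q = 2 → 1 = 1
~Q ∨ ((P ∨ P) → Q) = 0 ∨ 1 = 1
No assignment yields a value below 1, so this is the minimum.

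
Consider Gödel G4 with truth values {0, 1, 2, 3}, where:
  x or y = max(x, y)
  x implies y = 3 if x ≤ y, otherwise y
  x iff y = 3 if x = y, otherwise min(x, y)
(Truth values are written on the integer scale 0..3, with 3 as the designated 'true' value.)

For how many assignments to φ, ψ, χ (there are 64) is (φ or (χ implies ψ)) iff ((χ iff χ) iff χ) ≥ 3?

10

value 3: 10 assignments (counts)
value 2: 15 assignments
value 1: 20 assignments
value 0: 19 assignments
So 10 of the 64 assignments meet the threshold.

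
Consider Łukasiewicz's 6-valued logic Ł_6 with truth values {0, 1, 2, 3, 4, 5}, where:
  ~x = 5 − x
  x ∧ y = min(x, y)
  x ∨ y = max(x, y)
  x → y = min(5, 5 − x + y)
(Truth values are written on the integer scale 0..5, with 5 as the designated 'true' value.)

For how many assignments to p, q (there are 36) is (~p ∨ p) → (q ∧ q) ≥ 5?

12

value 5: 12 assignments (counts)
value 4: 6 assignments
value 3: 6 assignments
value 2: 6 assignments
value 1: 4 assignments
value 0: 2 assignments
So 12 of the 36 assignments meet the threshold.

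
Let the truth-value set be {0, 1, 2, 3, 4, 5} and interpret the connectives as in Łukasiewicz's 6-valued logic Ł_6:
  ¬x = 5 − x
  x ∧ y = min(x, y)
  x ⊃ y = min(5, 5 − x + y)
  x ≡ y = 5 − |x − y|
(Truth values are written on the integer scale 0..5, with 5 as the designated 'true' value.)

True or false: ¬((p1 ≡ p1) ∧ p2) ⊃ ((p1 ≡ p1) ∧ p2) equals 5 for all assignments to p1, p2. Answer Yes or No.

Counterexample: take p1 = 0, p2 = 0.
p1 ≡ p1 = 0 ≡ 0 = 5
(p1 ≡ p1) ∧ p2 = 5 ∧ 0 = 0
¬((p1 ≡ p1) ∧ p2) = ¬0 = 5
p1 ≡ p1 = 0 ≡ 0 = 5
(p1 ≡ p1) ∧ p2 = 5 ∧ 0 = 0
¬((p1 ≡ p1) ∧ p2) ⊃ ((p1 ≡ p1) ∧ p2) = 5 ⊃ 0 = 0
This gives 0 ≠ 5.

No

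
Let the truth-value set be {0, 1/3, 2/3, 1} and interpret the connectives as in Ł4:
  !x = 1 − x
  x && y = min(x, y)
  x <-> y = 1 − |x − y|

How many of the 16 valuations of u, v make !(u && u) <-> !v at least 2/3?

10

u = 0, v = 0 ↦ 1  ≥
u = 0, v = 1/3 ↦ 2/3  ≥
u = 0, v = 2/3 ↦ 1/3  <
u = 0, v = 1 ↦ 0  <
u = 1/3, v = 0 ↦ 2/3  ≥
u = 1/3, v = 1/3 ↦ 1  ≥
u = 1/3, v = 2/3 ↦ 2/3  ≥
u = 1/3, v = 1 ↦ 1/3  <
u = 2/3, v = 0 ↦ 1/3  <
u = 2/3, v = 1/3 ↦ 2/3  ≥
u = 2/3, v = 2/3 ↦ 1  ≥
u = 2/3, v = 1 ↦ 2/3  ≥
u = 1, v = 0 ↦ 0  <
u = 1, v = 1/3 ↦ 1/3  <
u = 1, v = 2/3 ↦ 2/3  ≥
u = 1, v = 1 ↦ 1  ≥
So 10 of the 16 assignments meet the threshold.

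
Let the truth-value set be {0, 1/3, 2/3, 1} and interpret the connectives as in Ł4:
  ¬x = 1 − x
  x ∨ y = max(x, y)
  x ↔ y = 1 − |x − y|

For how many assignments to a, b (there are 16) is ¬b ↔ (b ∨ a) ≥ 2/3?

a = 0, b = 0 ↦ 0  <
a = 0, b = 1/3 ↦ 2/3  ≥
a = 0, b = 2/3 ↦ 2/3  ≥
a = 0, b = 1 ↦ 0  <
a = 1/3, b = 0 ↦ 1/3  <
a = 1/3, b = 1/3 ↦ 2/3  ≥
a = 1/3, b = 2/3 ↦ 2/3  ≥
a = 1/3, b = 1 ↦ 0  <
a = 2/3, b = 0 ↦ 2/3  ≥
a = 2/3, b = 1/3 ↦ 1  ≥
a = 2/3, b = 2/3 ↦ 2/3  ≥
a = 2/3, b = 1 ↦ 0  <
a = 1, b = 0 ↦ 1  ≥
a = 1, b = 1/3 ↦ 2/3  ≥
a = 1, b = 2/3 ↦ 1/3  <
a = 1, b = 1 ↦ 0  <
So 9 of the 16 assignments meet the threshold.

9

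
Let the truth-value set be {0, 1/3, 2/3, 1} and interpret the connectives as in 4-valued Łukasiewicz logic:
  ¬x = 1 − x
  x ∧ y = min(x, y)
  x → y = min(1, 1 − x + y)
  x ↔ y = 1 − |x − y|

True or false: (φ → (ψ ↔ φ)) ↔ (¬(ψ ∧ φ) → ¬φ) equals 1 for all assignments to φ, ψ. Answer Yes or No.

Counterexample: take φ = 1/3, ψ = 0.
ψ ↔ φ = 0 ↔ 1/3 = 2/3
φ → (ψ ↔ φ) = 1/3 → 2/3 = 1
ψ ∧ φ = 0 ∧ 1/3 = 0
¬(ψ ∧ φ) = ¬0 = 1
¬φ = ¬1/3 = 2/3
¬(ψ ∧ φ) → ¬φ = 1 → 2/3 = 2/3
(φ → (ψ ↔ φ)) ↔ (¬(ψ ∧ φ) → ¬φ) = 1 ↔ 2/3 = 2/3
This gives 2/3 ≠ 1.

No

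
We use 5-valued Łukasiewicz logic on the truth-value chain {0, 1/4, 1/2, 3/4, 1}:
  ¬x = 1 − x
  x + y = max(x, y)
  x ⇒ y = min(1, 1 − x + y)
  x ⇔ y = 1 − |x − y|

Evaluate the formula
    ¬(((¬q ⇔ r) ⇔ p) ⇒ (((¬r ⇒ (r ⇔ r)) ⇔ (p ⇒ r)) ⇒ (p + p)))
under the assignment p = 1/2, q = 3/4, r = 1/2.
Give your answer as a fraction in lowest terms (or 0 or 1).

¬q = ¬3/4 = 1/4
¬q ⇔ r = 1/4 ⇔ 1/2 = 3/4
(¬q ⇔ r) ⇔ p = 3/4 ⇔ 1/2 = 3/4
¬r = ¬1/2 = 1/2
r ⇔ r = 1/2 ⇔ 1/2 = 1
¬r ⇒ (r ⇔ r) = 1/2 ⇒ 1 = 1
p ⇒ r = 1/2 ⇒ 1/2 = 1
(¬r ⇒ (r ⇔ r)) ⇔ (p ⇒ r) = 1 ⇔ 1 = 1
p + p = 1/2 + 1/2 = 1/2
((¬r ⇒ (r ⇔ r)) ⇔ (p ⇒ r)) ⇒ (p + p) = 1 ⇒ 1/2 = 1/2
((¬q ⇔ r) ⇔ p) ⇒ (((¬r ⇒ (r ⇔ r)) ⇔ (p ⇒ r)) ⇒ (p + p)) = 3/4 ⇒ 1/2 = 3/4
¬(((¬q ⇔ r) ⇔ p) ⇒ (((¬r ⇒ (r ⇔ r)) ⇔ (p ⇒ r)) ⇒ (p + p))) = ¬3/4 = 1/4

1/4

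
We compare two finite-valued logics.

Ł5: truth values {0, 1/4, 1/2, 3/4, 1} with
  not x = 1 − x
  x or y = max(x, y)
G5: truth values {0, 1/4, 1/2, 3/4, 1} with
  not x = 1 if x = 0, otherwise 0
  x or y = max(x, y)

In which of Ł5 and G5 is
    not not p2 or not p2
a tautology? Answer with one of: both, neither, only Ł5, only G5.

In Ł5: at p2 = 1/4 the value is 3/4 — not a tautology.
In G5: every assignment gives 1 — tautology.

only G5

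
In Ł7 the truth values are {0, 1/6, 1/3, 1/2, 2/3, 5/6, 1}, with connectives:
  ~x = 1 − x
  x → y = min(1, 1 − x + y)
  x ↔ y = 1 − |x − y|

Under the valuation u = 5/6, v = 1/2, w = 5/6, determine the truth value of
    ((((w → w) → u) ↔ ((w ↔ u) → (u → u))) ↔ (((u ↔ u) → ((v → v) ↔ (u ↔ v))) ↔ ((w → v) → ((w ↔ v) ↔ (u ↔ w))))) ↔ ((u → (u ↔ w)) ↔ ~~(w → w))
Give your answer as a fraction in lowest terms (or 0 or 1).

w → w = 5/6 → 5/6 = 1
(w → w) → u = 1 → 5/6 = 5/6
w ↔ u = 5/6 ↔ 5/6 = 1
u → u = 5/6 → 5/6 = 1
(w ↔ u) → (u → u) = 1 → 1 = 1
((w → w) → u) ↔ ((w ↔ u) → (u → u)) = 5/6 ↔ 1 = 5/6
u ↔ u = 5/6 ↔ 5/6 = 1
v → v = 1/2 → 1/2 = 1
u ↔ v = 5/6 ↔ 1/2 = 2/3
(v → v) ↔ (u ↔ v) = 1 ↔ 2/3 = 2/3
(u ↔ u) → ((v → v) ↔ (u ↔ v)) = 1 → 2/3 = 2/3
w → v = 5/6 → 1/2 = 2/3
w ↔ v = 5/6 ↔ 1/2 = 2/3
u ↔ w = 5/6 ↔ 5/6 = 1
(w ↔ v) ↔ (u ↔ w) = 2/3 ↔ 1 = 2/3
(w → v) → ((w ↔ v) ↔ (u ↔ w)) = 2/3 → 2/3 = 1
((u ↔ u) → ((v → v) ↔ (u ↔ v))) ↔ ((w → v) → ((w ↔ v) ↔ (u ↔ w))) = 2/3 ↔ 1 = 2/3
(((w → w) → u) ↔ ((w ↔ u) → (u → u))) ↔ (((u ↔ u) → ((v → v) ↔ (u ↔ v))) ↔ ((w → v) → ((w ↔ v) ↔ (u ↔ w)))) = 5/6 ↔ 2/3 = 5/6
u ↔ w = 5/6 ↔ 5/6 = 1
u → (u ↔ w) = 5/6 → 1 = 1
w → w = 5/6 → 5/6 = 1
~(w → w) = ~1 = 0
~~(w → w) = ~0 = 1
(u → (u ↔ w)) ↔ ~~(w → w) = 1 ↔ 1 = 1
((((w → w) → u) ↔ ((w ↔ u) → (u → u))) ↔ (((u ↔ u) → ((v → v) ↔ (u ↔ v))) ↔ ((w → v) → ((w ↔ v) ↔ (u ↔ w))))) ↔ ((u → (u ↔ w)) ↔ ~~(w → w)) = 5/6 ↔ 1 = 5/6

5/6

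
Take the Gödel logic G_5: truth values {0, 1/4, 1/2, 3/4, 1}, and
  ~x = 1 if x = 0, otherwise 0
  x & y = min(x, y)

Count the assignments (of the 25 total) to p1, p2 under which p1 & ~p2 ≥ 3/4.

2

value 1: 1 assignment (counts)
value 3/4: 1 assignment (counts)
value 1/2: 1 assignment
value 1/4: 1 assignment
value 0: 21 assignments
So 2 of the 25 assignments meet the threshold.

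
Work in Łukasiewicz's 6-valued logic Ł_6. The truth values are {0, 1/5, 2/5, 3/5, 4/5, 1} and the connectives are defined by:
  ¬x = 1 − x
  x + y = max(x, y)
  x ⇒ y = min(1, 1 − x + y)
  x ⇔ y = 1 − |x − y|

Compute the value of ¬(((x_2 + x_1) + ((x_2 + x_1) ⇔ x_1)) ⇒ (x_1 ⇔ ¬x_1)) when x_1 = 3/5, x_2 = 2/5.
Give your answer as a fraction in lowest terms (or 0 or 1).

x_2 + x_1 = 2/5 + 3/5 = 3/5
x_2 + x_1 = 2/5 + 3/5 = 3/5
(x_2 + x_1) ⇔ x_1 = 3/5 ⇔ 3/5 = 1
(x_2 + x_1) + ((x_2 + x_1) ⇔ x_1) = 3/5 + 1 = 1
¬x_1 = ¬3/5 = 2/5
x_1 ⇔ ¬x_1 = 3/5 ⇔ 2/5 = 4/5
((x_2 + x_1) + ((x_2 + x_1) ⇔ x_1)) ⇒ (x_1 ⇔ ¬x_1) = 1 ⇒ 4/5 = 4/5
¬(((x_2 + x_1) + ((x_2 + x_1) ⇔ x_1)) ⇒ (x_1 ⇔ ¬x_1)) = ¬4/5 = 1/5

1/5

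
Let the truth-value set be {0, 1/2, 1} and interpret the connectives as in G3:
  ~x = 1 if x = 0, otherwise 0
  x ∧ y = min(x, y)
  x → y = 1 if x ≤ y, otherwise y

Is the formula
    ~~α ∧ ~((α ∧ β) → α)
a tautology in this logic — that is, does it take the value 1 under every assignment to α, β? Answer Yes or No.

No

Counterexample: take α = 0, β = 0.
~α = ~0 = 1
~~α = ~1 = 0
α ∧ β = 0 ∧ 0 = 0
(α ∧ β) → α = 0 → 0 = 1
~((α ∧ β) → α) = ~1 = 0
~~α ∧ ~((α ∧ β) → α) = 0 ∧ 0 = 0
This gives 0 ≠ 1.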